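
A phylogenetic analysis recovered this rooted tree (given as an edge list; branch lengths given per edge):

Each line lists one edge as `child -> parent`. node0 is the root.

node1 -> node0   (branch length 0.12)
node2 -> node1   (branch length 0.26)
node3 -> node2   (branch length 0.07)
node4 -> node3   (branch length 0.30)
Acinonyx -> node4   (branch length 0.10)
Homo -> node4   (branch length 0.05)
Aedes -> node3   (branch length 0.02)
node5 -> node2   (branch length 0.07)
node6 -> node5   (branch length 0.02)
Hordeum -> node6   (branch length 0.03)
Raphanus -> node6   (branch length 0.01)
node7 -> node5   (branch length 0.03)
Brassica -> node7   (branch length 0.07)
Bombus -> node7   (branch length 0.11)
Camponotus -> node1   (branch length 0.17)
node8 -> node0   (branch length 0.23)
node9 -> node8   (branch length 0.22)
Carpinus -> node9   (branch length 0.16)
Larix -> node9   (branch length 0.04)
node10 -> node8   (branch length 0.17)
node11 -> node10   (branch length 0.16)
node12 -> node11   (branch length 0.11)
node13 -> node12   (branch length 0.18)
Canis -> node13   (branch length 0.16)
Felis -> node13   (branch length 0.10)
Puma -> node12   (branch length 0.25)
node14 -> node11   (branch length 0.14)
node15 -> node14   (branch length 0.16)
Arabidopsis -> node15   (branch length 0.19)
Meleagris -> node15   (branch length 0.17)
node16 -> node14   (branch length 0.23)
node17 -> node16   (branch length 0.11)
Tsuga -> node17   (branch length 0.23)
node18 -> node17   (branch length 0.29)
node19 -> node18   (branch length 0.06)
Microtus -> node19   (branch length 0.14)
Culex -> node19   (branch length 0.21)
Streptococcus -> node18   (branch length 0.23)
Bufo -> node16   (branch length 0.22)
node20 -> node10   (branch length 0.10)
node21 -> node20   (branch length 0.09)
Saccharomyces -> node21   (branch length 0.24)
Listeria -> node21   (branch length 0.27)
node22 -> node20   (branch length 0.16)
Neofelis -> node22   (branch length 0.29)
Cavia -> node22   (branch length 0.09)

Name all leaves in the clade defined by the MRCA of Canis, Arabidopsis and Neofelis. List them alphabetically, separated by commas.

Arabidopsis, Bufo, Canis, Cavia, Culex, Felis, Listeria, Meleagris, Microtus, Neofelis, Puma, Saccharomyces, Streptococcus, Tsuga

Tracing Canis: it sits inside (Canis,Felis).
Tracing Arabidopsis: it sits inside (Arabidopsis,Meleagris).
Tracing Neofelis: it sits inside (Neofelis,Cavia).
The smallest clade enclosing all 3 is ((((Canis,Felis),Puma),((Arabidopsis,Meleagris),((Tsuga,((Microtus,Culex),Streptococcus)),Bufo))),((Saccharomyces,Listeria),(Neofelis,Cavia))); the answer is its 14 terminal taxa in alphabetical order.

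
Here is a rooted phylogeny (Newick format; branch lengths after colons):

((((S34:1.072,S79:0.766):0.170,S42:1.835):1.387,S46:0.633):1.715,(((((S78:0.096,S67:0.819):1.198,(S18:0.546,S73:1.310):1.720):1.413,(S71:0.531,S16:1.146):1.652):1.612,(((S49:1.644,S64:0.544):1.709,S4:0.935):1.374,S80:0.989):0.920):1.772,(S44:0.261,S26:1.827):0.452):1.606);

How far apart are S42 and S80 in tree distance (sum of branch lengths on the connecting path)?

The path runs S42 → … → MRCA → … → S80; the MRCA is the root of the tree.
Branch lengths along that path: 1.835 + 1.387 + 1.715 + 1.606 + 1.772 + 0.920 + 0.989 = 10.224.

10.224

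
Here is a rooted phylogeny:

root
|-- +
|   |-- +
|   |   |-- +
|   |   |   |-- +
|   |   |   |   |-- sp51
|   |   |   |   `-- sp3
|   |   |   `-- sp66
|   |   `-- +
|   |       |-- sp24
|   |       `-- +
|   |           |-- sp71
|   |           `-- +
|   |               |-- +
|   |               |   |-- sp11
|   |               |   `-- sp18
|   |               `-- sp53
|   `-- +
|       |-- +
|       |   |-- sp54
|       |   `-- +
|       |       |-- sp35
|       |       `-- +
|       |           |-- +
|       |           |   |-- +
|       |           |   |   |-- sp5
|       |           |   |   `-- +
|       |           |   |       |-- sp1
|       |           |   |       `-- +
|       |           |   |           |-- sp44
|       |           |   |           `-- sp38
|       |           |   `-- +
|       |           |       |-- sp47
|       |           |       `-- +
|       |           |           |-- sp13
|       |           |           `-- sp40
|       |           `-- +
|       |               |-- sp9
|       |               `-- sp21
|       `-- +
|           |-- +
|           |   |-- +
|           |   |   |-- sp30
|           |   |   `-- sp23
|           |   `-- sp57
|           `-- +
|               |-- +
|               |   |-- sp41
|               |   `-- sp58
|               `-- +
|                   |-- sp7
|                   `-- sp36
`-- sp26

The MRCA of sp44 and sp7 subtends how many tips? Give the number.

The MRCA of sp44 and sp7 is the node subtending ((sp54,(sp35,(((sp5,(sp1,(sp44,sp38))),(sp47,(sp13,sp40))),(sp9,sp21)))),(((sp30,sp23),sp57),((sp41,sp58),(sp7,sp36)))).
That clade contains 18 terminal taxa: sp1, sp13, sp21, sp23, sp30, sp35, sp36, sp38, sp40, sp41, sp44, sp47, sp5, sp54, sp57, sp58, sp7, sp9.

18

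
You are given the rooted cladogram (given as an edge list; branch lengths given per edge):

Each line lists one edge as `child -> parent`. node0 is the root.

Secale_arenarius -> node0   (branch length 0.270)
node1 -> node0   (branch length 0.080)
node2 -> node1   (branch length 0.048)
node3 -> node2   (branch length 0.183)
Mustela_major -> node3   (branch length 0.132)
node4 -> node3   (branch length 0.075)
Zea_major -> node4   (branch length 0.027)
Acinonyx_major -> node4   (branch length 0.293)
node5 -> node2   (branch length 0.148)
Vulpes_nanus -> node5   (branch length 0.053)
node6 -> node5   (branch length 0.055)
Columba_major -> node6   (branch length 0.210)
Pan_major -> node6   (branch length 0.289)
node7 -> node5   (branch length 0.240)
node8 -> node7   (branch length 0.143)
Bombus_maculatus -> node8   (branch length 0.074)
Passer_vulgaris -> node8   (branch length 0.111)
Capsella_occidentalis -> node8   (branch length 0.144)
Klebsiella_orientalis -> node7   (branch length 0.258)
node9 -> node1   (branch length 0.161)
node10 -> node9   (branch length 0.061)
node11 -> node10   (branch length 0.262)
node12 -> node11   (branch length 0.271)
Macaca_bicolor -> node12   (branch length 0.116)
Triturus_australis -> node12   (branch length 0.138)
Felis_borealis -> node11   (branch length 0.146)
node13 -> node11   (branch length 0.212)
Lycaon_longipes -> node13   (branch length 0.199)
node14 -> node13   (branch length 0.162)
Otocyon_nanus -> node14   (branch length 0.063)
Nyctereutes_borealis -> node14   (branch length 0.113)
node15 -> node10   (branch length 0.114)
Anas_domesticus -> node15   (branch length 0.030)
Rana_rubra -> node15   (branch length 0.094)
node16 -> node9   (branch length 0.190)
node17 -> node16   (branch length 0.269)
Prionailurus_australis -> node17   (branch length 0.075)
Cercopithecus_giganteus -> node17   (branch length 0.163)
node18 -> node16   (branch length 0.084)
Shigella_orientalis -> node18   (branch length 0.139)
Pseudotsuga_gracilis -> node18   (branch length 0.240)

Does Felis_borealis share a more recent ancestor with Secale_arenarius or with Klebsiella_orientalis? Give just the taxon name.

Klebsiella_orientalis

The MRCA of Felis_borealis and Klebsiella_orientalis subtends (((Mustela_major,(Zea_major,Acinonyx_major)),(Vulpes_nanus,(Columba_major,Pan_major),((Bombus_maculatus,Passer_vulgaris,Capsella_occidentalis),Klebsiella_orientalis))),((((Macaca_bicolor,Triturus_australis),Felis_borealis,(Lycaon_longipes,(Otocyon_nanus,Nyctereutes_borealis))),(Anas_domesticus,Rana_rubra)),((Prionailurus_australis,Cercopithecus_giganteus),(Shigella_orientalis,Pseudotsuga_gracilis)))) (22 taxa).
The MRCA of Felis_borealis and Secale_arenarius is the root, subtending the entire tree (23 taxa).
The first is nested inside the second, so Felis_borealis shares a more recent common ancestor with Klebsiella_orientalis.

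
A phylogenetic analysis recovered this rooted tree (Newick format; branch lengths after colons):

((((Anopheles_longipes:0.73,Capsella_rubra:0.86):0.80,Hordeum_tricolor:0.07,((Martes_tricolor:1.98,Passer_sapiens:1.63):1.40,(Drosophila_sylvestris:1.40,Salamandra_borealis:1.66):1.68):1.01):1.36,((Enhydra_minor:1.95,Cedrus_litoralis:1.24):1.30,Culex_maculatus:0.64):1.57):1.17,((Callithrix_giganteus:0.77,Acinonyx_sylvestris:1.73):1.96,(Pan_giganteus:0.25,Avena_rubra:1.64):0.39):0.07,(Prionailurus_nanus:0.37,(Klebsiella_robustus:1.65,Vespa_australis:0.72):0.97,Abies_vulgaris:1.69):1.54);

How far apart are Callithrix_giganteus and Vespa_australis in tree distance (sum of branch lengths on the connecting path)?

The path runs Callithrix_giganteus → … → MRCA → … → Vespa_australis; the MRCA is the root of the tree.
Branch lengths along that path: 0.77 + 1.96 + 0.07 + 1.54 + 0.97 + 0.72 = 6.03.

6.03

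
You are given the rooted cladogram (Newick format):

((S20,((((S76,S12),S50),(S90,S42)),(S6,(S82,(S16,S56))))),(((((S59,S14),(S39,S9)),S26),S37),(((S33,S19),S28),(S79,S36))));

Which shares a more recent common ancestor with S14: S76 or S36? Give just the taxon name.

S36

The MRCA of S14 and S36 subtends (((((S59,S14),(S39,S9)),S26),S37),(((S33,S19),S28),(S79,S36))) (11 taxa).
The MRCA of S14 and S76 is the root, subtending the entire tree (21 taxa).
The first is nested inside the second, so S14 shares a more recent common ancestor with S36.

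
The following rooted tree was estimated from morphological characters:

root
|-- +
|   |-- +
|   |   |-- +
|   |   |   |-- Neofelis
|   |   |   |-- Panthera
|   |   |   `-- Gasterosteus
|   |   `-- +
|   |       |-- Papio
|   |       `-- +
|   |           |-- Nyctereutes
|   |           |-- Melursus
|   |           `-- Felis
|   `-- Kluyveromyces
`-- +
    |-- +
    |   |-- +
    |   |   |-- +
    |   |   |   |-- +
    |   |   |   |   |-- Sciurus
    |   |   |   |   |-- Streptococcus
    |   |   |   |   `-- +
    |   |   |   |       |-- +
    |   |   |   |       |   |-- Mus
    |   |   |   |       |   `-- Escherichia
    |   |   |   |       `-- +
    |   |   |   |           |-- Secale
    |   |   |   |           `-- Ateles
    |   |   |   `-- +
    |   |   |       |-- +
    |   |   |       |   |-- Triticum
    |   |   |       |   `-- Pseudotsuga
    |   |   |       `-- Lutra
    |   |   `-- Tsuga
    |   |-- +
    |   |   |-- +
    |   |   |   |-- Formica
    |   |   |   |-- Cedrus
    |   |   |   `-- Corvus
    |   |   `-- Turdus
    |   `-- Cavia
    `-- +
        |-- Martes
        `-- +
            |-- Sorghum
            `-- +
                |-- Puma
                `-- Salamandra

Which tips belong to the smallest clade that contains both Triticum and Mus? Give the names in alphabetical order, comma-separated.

Tracing Triticum: it sits inside (Triticum,Pseudotsuga).
Tracing Mus: it sits inside (Mus,Escherichia).
The smallest clade enclosing both is ((Sciurus,Streptococcus,((Mus,Escherichia),(Secale,Ateles))),((Triticum,Pseudotsuga),Lutra)); the answer is its 9 terminal taxa in alphabetical order.

Ateles, Escherichia, Lutra, Mus, Pseudotsuga, Sciurus, Secale, Streptococcus, Triticum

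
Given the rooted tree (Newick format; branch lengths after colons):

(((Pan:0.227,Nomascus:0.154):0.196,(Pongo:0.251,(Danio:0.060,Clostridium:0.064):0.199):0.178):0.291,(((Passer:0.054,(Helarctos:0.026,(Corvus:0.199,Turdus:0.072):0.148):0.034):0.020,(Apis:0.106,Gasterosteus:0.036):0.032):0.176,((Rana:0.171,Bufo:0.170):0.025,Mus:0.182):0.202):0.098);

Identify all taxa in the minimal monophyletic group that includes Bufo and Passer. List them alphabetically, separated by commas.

Apis, Bufo, Corvus, Gasterosteus, Helarctos, Mus, Passer, Rana, Turdus

Tracing Bufo: it sits inside (Rana,Bufo).
Tracing Passer: it sits inside (Passer,(Helarctos,(Corvus,Turdus))).
The smallest clade enclosing both is (((Passer,(Helarctos,(Corvus,Turdus))),(Apis,Gasterosteus)),((Rana,Bufo),Mus)); the answer is its 9 terminal taxa in alphabetical order.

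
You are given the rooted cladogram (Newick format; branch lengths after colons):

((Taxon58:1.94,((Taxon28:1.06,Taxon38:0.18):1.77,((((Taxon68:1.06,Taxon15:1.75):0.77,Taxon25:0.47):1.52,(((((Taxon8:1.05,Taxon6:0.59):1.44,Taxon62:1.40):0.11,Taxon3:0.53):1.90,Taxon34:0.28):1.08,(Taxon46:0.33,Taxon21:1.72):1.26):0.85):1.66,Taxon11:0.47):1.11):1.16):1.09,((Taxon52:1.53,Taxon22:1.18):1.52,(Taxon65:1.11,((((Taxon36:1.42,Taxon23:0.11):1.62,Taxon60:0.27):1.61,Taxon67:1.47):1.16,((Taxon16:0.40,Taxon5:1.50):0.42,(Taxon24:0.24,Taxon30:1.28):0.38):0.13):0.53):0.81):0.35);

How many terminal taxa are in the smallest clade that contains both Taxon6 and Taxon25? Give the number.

10

The MRCA of Taxon6 and Taxon25 is the node subtending (((Taxon68,Taxon15),Taxon25),(((((Taxon8,Taxon6),Taxon62),Taxon3),Taxon34),(Taxon46,Taxon21))).
That clade contains 10 terminal taxa: Taxon15, Taxon21, Taxon25, Taxon3, Taxon34, Taxon46, Taxon6, Taxon62, Taxon68, Taxon8.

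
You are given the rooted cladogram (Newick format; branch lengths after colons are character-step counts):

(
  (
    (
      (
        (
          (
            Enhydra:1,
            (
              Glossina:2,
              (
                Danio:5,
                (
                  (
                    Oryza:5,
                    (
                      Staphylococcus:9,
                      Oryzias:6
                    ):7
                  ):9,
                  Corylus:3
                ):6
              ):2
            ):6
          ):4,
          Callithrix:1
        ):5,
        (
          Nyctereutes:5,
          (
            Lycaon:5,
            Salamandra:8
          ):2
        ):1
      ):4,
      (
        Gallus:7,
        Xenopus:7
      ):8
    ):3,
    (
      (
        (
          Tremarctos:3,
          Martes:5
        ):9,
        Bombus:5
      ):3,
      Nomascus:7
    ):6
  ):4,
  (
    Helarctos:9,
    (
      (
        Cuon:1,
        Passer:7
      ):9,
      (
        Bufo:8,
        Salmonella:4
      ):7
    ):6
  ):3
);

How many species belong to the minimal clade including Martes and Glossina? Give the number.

17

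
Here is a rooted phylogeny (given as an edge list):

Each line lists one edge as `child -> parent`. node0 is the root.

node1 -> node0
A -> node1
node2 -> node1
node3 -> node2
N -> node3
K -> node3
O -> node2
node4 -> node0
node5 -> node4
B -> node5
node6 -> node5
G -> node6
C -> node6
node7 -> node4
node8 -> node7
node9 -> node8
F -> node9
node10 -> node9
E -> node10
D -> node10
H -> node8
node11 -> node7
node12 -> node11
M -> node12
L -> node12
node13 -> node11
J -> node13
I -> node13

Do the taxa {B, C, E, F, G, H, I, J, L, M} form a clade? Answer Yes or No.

No

The MRCA of the listed taxa subtends ((B,(G,C)),(((F,(E,D)),H),((M,L),(J,I)))).
That clade also contains D, which is not in the proposed group, so the group is not monophyletic.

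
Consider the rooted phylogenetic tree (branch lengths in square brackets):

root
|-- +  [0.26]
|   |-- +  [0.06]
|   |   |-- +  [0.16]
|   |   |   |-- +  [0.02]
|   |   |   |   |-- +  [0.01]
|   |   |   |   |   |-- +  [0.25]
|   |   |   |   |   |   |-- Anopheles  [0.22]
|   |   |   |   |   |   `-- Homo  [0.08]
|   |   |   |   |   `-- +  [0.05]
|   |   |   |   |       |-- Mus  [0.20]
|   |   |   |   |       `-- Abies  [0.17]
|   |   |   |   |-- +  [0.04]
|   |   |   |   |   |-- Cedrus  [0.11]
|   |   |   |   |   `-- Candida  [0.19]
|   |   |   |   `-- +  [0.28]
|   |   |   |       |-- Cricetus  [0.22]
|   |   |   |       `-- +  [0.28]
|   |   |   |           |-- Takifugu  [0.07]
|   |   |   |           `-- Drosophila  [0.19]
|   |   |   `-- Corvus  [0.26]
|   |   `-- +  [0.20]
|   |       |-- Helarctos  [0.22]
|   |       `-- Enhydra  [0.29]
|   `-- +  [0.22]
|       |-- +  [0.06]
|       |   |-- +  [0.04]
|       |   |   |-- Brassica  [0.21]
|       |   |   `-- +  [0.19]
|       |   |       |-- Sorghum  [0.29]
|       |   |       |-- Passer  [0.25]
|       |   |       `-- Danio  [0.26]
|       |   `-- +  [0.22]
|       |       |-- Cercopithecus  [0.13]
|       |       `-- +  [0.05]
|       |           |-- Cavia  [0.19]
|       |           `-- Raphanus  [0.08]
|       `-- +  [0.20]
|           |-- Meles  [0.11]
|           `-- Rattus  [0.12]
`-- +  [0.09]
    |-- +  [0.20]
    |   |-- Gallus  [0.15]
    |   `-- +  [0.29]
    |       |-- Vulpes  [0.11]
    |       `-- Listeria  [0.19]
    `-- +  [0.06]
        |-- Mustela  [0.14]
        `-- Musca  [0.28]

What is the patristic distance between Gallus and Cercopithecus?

1.33

The path runs Gallus → … → MRCA → … → Cercopithecus; the MRCA is the root of the tree.
Branch lengths along that path: 0.15 + 0.20 + 0.09 + 0.26 + 0.22 + 0.06 + 0.22 + 0.13 = 1.33.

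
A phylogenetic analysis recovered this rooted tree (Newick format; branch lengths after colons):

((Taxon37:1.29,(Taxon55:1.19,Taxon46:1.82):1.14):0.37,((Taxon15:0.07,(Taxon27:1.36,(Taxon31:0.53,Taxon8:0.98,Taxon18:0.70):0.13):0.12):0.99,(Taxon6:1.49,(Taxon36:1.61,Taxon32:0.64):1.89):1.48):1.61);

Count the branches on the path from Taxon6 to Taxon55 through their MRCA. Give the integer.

The MRCA of Taxon6 and Taxon55 is the root of the tree.
From Taxon6 up to that node: 3 branches. From Taxon55 up to the same node: 3 branches. Total: 3 + 3 = 6.

6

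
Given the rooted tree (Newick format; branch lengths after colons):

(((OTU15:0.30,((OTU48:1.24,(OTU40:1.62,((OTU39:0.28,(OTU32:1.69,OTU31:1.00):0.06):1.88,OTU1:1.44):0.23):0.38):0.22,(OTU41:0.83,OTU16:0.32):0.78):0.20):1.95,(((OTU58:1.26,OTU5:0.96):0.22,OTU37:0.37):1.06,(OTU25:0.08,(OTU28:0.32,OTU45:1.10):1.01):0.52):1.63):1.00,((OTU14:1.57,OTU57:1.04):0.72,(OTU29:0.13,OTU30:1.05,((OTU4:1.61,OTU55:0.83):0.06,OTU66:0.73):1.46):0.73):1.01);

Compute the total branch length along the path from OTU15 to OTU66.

The path runs OTU15 → … → MRCA → … → OTU66; the MRCA is the root of the tree.
Branch lengths along that path: 0.30 + 1.95 + 1.00 + 1.01 + 0.73 + 1.46 + 0.73 = 7.18.

7.18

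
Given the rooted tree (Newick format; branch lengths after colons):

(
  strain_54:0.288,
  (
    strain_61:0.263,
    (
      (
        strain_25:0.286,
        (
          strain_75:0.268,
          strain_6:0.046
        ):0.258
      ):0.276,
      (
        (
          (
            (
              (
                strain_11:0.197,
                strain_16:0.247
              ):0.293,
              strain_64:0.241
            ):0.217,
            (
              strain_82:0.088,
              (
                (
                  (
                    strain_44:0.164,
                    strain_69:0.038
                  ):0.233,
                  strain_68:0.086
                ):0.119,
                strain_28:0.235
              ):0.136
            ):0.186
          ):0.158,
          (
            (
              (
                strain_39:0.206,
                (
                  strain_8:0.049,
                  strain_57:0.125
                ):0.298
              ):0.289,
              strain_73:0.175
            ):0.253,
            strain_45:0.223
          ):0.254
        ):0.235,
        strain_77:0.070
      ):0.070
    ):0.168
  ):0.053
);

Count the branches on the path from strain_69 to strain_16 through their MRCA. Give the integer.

The MRCA of strain_69 and strain_16 is the node subtending (((strain_11,strain_16),strain_64),(strain_82,(((strain_44,strain_69),strain_68),strain_28))).
From strain_69 up to that node: 5 branches. From strain_16 up to the same node: 3 branches. Total: 5 + 3 = 8.

8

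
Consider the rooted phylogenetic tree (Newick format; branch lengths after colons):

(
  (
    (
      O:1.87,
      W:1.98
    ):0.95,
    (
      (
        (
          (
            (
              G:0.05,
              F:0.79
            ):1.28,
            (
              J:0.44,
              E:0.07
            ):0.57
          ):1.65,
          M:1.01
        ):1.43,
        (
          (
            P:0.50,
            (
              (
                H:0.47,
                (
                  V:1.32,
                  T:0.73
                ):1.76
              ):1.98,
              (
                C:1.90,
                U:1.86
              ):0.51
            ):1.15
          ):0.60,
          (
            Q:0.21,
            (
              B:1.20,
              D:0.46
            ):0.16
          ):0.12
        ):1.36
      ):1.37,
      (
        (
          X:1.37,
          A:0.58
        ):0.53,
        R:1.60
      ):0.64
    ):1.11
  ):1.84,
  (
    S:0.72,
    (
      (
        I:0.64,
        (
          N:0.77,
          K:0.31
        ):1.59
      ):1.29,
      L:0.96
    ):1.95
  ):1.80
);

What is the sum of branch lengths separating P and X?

6.37

The path runs P → … → MRCA → … → X; the MRCA is the node subtending (((((G,F),(J,E)),M),((P,((H,(V,T)),(C,U))),(Q,(B,D)))),((X,A),R)).
Branch lengths along that path: 0.50 + 0.60 + 1.36 + 1.37 + 0.64 + 0.53 + 1.37 = 6.37.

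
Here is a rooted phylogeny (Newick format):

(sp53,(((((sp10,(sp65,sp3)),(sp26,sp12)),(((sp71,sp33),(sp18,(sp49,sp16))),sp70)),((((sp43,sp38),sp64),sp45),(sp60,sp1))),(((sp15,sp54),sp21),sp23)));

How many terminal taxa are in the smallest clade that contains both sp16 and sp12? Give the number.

The MRCA of sp16 and sp12 is the node subtending (((sp10,(sp65,sp3)),(sp26,sp12)),(((sp71,sp33),(sp18,(sp49,sp16))),sp70)).
That clade contains 11 terminal taxa: sp10, sp12, sp16, sp18, sp26, sp3, sp33, sp49, sp65, sp70, sp71.

11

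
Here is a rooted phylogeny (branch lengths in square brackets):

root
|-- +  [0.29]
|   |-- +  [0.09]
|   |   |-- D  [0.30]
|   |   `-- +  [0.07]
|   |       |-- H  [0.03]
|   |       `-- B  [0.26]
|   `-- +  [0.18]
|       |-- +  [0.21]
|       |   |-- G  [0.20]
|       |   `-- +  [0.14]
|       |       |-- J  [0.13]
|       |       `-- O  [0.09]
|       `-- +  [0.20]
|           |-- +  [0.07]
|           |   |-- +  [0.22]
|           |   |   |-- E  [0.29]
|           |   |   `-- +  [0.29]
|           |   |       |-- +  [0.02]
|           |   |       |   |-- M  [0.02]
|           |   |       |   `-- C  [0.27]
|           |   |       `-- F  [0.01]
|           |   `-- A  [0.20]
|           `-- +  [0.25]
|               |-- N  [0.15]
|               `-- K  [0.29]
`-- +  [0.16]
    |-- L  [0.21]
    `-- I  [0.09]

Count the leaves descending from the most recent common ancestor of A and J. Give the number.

10

The MRCA of A and J is the node subtending ((G,(J,O)),(((E,((M,C),F)),A),(N,K))).
That clade contains 10 terminal taxa: A, C, E, F, G, J, K, M, N, O.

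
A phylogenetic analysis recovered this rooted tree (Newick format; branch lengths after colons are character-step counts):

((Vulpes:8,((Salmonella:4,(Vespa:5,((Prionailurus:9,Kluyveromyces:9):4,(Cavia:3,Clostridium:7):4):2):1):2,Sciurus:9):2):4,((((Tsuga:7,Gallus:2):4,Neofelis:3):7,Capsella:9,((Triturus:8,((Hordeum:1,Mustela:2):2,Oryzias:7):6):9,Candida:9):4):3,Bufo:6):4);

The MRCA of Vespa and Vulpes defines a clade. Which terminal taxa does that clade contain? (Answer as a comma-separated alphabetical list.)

Tracing Vespa: it sits inside (Vespa,((Prionailurus,Kluyveromyces),(Cavia,Clostridium))).
Tracing Vulpes: it sits inside (Vulpes,((Salmonella,(Vespa,((Prionailurus,Kluyveromyces),(Cavia,Clostridium)))),Sciurus)).
The smallest clade enclosing both is (Vulpes,((Salmonella,(Vespa,((Prionailurus,Kluyveromyces),(Cavia,Clostridium)))),Sciurus)); the answer is its 8 terminal taxa in alphabetical order.

Cavia, Clostridium, Kluyveromyces, Prionailurus, Salmonella, Sciurus, Vespa, Vulpes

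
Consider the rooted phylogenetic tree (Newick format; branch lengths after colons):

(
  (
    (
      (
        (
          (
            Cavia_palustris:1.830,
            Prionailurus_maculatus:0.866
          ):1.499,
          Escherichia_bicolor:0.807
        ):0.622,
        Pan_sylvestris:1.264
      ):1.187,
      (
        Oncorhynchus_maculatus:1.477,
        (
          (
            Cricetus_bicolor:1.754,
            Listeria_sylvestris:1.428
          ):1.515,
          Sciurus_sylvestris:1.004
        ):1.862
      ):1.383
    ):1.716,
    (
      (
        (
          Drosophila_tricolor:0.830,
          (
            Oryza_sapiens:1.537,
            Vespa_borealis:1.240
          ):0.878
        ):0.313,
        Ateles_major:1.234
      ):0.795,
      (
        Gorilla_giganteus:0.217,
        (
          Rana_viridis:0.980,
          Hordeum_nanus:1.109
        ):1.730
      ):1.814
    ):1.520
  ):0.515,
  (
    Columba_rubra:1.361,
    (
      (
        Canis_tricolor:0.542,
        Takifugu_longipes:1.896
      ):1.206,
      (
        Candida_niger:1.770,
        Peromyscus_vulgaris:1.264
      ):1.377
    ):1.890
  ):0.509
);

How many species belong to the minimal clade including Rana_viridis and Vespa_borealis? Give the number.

7

The MRCA of Rana_viridis and Vespa_borealis is the node subtending (((Drosophila_tricolor,(Oryza_sapiens,Vespa_borealis)),Ateles_major),(Gorilla_giganteus,(Rana_viridis,Hordeum_nanus))).
That clade contains 7 terminal taxa: Ateles_major, Drosophila_tricolor, Gorilla_giganteus, Hordeum_nanus, Oryza_sapiens, Rana_viridis, Vespa_borealis.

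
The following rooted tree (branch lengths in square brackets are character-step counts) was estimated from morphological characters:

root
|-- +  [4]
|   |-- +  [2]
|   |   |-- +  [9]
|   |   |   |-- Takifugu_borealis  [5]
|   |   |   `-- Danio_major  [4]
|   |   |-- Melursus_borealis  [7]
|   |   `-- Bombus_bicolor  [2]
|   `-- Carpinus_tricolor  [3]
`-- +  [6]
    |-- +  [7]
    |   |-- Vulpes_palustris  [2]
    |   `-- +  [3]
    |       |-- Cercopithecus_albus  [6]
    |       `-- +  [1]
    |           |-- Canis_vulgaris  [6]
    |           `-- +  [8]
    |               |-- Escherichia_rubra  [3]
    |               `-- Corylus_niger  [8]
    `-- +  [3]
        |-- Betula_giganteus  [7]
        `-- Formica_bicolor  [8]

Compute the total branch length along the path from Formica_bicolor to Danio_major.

36

The path runs Formica_bicolor → … → MRCA → … → Danio_major; the MRCA is the root of the tree.
Branch lengths along that path: 8 + 3 + 6 + 4 + 2 + 9 + 4 = 36.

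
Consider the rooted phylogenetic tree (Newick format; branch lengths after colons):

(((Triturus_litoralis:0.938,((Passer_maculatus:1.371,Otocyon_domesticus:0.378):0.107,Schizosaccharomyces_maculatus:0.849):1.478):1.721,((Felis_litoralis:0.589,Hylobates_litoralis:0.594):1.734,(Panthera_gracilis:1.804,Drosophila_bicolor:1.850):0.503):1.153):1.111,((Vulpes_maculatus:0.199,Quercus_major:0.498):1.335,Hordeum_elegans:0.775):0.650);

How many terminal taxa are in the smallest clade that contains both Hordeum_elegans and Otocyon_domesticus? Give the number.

The MRCA of Hordeum_elegans and Otocyon_domesticus is the root, so the clade is the entire tree.
That clade contains 11 terminal taxa: Drosophila_bicolor, Felis_litoralis, Hordeum_elegans, Hylobates_litoralis, Otocyon_domesticus, Panthera_gracilis, Passer_maculatus, Quercus_major, Schizosaccharomyces_maculatus, Triturus_litoralis, Vulpes_maculatus.

11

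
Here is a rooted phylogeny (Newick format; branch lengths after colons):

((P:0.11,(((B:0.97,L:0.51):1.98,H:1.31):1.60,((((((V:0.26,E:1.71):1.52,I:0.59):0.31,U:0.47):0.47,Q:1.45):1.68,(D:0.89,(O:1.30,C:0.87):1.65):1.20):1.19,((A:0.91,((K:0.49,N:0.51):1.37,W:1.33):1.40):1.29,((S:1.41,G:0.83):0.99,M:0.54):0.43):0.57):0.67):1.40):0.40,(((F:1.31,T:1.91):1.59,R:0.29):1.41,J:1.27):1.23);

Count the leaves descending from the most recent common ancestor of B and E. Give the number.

The MRCA of B and E is the node subtending (((B,L),H),((((((V,E),I),U),Q),(D,(O,C))),((A,((K,N),W)),((S,G),M)))).
That clade contains 18 terminal taxa: A, B, C, D, E, G, H, I, K, L, M, N, O, Q, S, U, V, W.

18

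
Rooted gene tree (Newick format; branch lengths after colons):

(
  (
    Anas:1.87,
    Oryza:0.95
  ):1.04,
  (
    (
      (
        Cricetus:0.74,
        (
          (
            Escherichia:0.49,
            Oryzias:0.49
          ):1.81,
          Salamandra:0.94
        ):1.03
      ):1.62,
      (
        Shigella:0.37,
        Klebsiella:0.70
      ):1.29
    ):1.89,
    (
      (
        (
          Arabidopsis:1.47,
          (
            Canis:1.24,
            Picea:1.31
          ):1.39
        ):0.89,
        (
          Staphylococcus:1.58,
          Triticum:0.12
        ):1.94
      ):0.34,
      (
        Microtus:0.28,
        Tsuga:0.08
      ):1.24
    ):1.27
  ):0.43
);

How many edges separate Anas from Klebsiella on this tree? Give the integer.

The MRCA of Anas and Klebsiella is the root of the tree.
From Anas up to that node: 2 branches. From Klebsiella up to the same node: 4 branches. Total: 2 + 4 = 6.

6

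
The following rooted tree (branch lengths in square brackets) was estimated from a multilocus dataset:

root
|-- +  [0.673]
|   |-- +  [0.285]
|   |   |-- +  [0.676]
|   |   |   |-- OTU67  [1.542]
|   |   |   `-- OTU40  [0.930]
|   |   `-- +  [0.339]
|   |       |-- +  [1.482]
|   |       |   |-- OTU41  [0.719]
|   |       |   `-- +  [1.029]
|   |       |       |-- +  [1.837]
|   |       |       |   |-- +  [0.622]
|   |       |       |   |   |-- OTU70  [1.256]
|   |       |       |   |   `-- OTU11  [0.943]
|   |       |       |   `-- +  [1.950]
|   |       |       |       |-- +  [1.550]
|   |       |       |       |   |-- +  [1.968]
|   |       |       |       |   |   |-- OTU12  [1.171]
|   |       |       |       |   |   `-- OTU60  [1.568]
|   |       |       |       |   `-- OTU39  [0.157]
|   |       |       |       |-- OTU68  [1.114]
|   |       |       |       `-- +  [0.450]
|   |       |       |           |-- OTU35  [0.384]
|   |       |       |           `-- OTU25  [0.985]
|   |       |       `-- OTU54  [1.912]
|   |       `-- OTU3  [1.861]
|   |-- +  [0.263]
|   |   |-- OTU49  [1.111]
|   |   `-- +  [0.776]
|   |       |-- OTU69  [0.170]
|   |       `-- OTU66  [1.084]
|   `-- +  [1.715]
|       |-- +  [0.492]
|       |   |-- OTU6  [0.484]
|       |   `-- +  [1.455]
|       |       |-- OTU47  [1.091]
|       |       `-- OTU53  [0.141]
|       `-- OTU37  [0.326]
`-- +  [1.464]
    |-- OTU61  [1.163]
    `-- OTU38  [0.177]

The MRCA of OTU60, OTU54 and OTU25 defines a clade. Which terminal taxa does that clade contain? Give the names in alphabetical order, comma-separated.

OTU11, OTU12, OTU25, OTU35, OTU39, OTU54, OTU60, OTU68, OTU70

Tracing OTU60: it sits inside (OTU12,OTU60).
Tracing OTU54: it sits inside (((OTU70,OTU11),(((OTU12,OTU60),OTU39),OTU68,(OTU35,OTU25))),OTU54).
Tracing OTU25: it sits inside (OTU35,OTU25).
The smallest clade enclosing all 3 is (((OTU70,OTU11),(((OTU12,OTU60),OTU39),OTU68,(OTU35,OTU25))),OTU54); the answer is its 9 terminal taxa in alphabetical order.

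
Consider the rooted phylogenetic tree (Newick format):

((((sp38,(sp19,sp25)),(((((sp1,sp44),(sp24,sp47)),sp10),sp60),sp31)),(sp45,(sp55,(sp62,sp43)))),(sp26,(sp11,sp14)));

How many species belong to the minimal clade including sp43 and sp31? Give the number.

The MRCA of sp43 and sp31 is the node subtending (((sp38,(sp19,sp25)),(((((sp1,sp44),(sp24,sp47)),sp10),sp60),sp31)),(sp45,(sp55,(sp62,sp43)))).
That clade contains 14 terminal taxa: sp1, sp10, sp19, sp24, sp25, sp31, sp38, sp43, sp44, sp45, sp47, sp55, sp60, sp62.

14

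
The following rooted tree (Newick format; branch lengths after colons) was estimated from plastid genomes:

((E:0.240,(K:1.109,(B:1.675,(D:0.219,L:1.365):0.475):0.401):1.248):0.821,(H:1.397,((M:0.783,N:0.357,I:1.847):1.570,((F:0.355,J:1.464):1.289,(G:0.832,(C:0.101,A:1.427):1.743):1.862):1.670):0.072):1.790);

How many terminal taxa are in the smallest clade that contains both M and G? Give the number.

8

The MRCA of M and G is the node subtending ((M,N,I),((F,J),(G,(C,A)))).
That clade contains 8 terminal taxa: A, C, F, G, I, J, M, N.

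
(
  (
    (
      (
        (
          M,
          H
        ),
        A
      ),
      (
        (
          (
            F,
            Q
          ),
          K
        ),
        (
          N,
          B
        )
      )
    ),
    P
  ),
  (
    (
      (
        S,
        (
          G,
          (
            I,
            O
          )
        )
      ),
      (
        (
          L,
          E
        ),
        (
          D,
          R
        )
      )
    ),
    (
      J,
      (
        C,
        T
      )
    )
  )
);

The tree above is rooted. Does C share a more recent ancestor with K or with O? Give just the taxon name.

O

The MRCA of C and O subtends (((S,(G,(I,O))),((L,E),(D,R))),(J,(C,T))) (11 taxa).
The MRCA of C and K is the root, subtending the entire tree (20 taxa).
The first is nested inside the second, so C shares a more recent common ancestor with O.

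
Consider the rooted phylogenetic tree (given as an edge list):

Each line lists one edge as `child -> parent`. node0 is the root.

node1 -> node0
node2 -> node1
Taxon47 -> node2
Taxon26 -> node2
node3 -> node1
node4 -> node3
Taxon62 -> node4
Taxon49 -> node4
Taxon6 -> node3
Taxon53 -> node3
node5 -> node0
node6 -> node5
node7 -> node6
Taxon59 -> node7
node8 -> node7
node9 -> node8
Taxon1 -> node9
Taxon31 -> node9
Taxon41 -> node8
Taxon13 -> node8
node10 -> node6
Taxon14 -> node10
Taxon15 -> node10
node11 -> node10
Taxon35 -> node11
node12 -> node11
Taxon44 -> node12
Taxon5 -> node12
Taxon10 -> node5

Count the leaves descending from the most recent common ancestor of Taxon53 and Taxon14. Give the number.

17

The MRCA of Taxon53 and Taxon14 is the root, so the clade is the entire tree.
That clade contains 17 terminal taxa: Taxon1, Taxon10, Taxon13, Taxon14, Taxon15, Taxon26, Taxon31, Taxon35, Taxon41, Taxon44, Taxon47, Taxon49, Taxon5, Taxon53, Taxon59, Taxon6, Taxon62.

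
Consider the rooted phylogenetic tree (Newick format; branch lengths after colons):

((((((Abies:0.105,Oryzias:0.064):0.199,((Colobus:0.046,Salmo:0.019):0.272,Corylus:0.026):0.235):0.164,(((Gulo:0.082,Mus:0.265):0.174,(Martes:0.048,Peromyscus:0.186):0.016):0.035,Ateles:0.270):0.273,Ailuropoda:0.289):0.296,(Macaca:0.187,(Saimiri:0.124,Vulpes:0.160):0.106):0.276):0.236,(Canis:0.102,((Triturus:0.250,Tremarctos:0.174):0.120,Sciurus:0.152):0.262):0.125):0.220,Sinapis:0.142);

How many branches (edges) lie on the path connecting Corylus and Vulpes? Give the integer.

7

The MRCA of Corylus and Vulpes is the node subtending ((((Abies,Oryzias),((Colobus,Salmo),Corylus)),(((Gulo,Mus),(Martes,Peromyscus)),Ateles),Ailuropoda),(Macaca,(Saimiri,Vulpes))).
From Corylus up to that node: 4 branches. From Vulpes up to the same node: 3 branches. Total: 4 + 3 = 7.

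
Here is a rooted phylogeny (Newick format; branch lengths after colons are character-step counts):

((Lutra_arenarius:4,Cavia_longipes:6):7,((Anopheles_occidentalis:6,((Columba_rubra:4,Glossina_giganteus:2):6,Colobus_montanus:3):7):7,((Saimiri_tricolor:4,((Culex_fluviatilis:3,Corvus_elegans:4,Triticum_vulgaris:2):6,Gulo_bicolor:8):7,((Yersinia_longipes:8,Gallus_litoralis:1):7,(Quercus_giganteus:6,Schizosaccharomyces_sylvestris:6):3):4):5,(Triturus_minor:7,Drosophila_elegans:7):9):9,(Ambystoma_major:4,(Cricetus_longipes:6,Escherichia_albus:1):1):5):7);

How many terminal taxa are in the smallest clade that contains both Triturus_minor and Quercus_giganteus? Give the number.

11

The MRCA of Triturus_minor and Quercus_giganteus is the node subtending ((Saimiri_tricolor,((Culex_fluviatilis,Corvus_elegans,Triticum_vulgaris),Gulo_bicolor),((Yersinia_longipes,Gallus_litoralis),(Quercus_giganteus,Schizosaccharomyces_sylvestris))),(Triturus_minor,Drosophila_elegans)).
That clade contains 11 terminal taxa: Corvus_elegans, Culex_fluviatilis, Drosophila_elegans, Gallus_litoralis, Gulo_bicolor, Quercus_giganteus, Saimiri_tricolor, Schizosaccharomyces_sylvestris, Triticum_vulgaris, Triturus_minor, Yersinia_longipes.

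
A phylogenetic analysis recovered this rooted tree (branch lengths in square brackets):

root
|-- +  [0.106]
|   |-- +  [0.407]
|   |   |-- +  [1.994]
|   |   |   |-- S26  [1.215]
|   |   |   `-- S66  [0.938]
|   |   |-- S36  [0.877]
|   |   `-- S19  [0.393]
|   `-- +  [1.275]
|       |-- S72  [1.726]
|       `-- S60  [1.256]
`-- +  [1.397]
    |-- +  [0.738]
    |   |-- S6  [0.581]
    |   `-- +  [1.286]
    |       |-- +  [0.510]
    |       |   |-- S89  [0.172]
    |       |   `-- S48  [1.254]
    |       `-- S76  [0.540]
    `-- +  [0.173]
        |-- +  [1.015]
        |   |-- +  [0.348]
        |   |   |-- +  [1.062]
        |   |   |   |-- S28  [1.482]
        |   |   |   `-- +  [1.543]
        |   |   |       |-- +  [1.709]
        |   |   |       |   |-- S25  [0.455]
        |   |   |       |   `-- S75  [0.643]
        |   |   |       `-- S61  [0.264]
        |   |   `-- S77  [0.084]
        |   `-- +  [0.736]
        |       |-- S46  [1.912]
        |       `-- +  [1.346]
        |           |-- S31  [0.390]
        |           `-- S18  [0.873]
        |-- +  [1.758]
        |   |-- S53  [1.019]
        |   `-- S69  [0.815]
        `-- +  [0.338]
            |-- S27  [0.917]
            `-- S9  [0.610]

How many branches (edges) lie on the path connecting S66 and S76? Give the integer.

8

The MRCA of S66 and S76 is the root of the tree.
From S66 up to that node: 4 branches. From S76 up to the same node: 4 branches. Total: 4 + 4 = 8.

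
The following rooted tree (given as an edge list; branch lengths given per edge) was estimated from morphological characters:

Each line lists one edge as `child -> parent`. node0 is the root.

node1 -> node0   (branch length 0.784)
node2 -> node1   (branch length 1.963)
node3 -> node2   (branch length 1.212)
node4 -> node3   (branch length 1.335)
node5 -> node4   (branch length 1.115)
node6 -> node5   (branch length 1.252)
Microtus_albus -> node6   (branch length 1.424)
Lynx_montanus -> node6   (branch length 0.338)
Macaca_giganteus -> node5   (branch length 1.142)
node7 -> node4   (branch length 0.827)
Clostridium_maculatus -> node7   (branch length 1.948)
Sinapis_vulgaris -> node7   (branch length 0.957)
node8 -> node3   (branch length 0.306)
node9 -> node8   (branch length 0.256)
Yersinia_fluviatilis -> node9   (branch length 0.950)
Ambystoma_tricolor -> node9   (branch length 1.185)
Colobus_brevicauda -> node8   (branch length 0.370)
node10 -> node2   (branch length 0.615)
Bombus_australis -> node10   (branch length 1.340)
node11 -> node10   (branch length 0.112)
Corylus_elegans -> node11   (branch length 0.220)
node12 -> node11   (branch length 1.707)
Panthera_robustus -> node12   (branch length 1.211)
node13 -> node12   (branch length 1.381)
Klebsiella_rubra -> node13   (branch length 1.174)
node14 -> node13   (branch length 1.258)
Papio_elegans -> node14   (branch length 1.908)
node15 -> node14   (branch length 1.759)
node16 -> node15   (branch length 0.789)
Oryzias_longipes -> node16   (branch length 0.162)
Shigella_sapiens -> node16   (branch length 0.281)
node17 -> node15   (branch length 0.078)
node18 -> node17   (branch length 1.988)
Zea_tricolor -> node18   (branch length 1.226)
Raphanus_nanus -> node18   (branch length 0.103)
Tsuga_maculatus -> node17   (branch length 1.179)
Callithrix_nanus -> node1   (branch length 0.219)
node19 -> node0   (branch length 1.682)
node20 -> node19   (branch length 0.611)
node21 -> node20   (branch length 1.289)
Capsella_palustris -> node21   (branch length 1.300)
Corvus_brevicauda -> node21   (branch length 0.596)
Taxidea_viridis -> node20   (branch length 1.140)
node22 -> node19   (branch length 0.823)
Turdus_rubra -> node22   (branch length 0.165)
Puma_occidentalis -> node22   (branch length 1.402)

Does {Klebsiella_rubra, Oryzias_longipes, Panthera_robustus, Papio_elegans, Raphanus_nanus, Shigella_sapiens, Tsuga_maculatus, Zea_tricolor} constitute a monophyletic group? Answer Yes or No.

Yes

The most recent common ancestor of these taxa subtends (Panthera_robustus,(Klebsiella_rubra,(Papio_elegans,((Oryzias_longipes,Shigella_sapiens),((Zea_tricolor,Raphanus_nanus),Tsuga_maculatus))))).
That clade has exactly 8 tips — every listed taxon and nothing else — so the group is monophyletic.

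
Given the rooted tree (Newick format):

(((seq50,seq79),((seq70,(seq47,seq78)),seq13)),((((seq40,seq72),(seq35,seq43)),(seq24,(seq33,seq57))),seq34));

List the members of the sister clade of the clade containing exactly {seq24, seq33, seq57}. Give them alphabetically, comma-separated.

seq35, seq40, seq43, seq72

The clade containing exactly {seq24, seq33, seq57} attaches to the tree at the node subtending (((seq40,seq72),(seq35,seq43)),(seq24,(seq33,seq57))).
The other lineage descending from that same node — the sister group — is ((seq40,seq72),(seq35,seq43)); its 4 tips in alphabetical order are the answer.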